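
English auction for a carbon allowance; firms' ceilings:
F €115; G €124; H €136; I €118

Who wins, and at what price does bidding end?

H wins at €124

Limits ranked: 136 (H) > 124 (G) > 118 (I) > 115 (F)
Bidding ends when G exits at €124; H takes it.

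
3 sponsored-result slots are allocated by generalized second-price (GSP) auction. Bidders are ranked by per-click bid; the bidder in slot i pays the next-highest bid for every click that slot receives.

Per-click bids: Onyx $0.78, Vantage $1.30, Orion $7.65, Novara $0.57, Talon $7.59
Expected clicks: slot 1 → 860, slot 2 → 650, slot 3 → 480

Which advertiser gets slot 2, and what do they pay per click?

Talon; $1.30 per click

Per-click bids in order: $7.65 (Orion) > $7.59 (Talon) > $1.30 (Vantage) > $0.78 (Onyx) > …
Slot 2 goes to the second-ranked bidder, Talon, who pays the next bid down: $1.30/click.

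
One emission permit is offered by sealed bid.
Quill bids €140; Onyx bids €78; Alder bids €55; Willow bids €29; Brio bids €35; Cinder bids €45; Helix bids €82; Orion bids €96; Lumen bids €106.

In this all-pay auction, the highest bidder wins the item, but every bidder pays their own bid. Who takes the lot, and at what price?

All-pay auction: the highest bidder wins the item, but every bidder pays their own bid.
Sorting bids: 140 (Quill) > 106 (Lumen) > 96 (Orion) > 82 (Helix) > 78 (Onyx) > 55 (Alder) > …
Quill wins with the top bid; all bids are sunk regardless.

Quill pays €140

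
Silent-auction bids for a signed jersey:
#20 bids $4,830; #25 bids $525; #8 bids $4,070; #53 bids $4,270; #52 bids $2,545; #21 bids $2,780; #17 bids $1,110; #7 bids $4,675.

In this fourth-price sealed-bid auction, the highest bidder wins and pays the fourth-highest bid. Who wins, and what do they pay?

#20 pays $4,070

Bids ranked: 4,830 (#20) > 4,675 (#7) > 4,270 (#53) > 4,070 (#8) > 2,780 (#21) > 2,545 (#52) > …
#20 is highest; pays the fourth-highest bid, $4,070.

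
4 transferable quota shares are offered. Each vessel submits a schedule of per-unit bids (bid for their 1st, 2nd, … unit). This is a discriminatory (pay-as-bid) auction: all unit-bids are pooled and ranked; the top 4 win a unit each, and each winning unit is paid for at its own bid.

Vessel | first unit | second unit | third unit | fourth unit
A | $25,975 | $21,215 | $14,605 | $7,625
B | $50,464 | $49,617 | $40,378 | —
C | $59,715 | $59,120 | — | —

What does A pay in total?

All unit-bids, highest first — top 4: 59,715 (C-1), 59,120 (C-2), 50,464 (B-1), 49,617 (B-2)
Next rejected bid: $40,378 (not a price — pay-as-bid).
A wins no units.

A pays $0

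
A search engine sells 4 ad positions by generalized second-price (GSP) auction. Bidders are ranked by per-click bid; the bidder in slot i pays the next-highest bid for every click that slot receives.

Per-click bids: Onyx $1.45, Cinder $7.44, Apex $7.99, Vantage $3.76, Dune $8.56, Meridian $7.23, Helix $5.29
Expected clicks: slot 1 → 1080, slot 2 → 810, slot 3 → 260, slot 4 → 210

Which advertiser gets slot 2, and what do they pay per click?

Apex; $7.44 per click

Per-click bids in order: $8.56 (Dune) > $7.99 (Apex) > $7.44 (Cinder) > $7.23 (Meridian) > $5.29 (Helix) > …
Slot 2 goes to the second-ranked bidder, Apex, who pays the next bid down: $7.44/click.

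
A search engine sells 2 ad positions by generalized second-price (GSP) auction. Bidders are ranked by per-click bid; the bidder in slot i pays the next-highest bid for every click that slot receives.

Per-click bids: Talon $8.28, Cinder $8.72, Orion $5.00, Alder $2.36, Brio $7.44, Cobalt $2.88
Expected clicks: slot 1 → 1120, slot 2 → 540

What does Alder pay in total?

Alder pays $0.00

Sorting advertisers: $8.72 (Cinder) > $8.28 (Talon) > $7.44 (Brio) > …
Alder ranks below slot 2 → no slot, pays nothing.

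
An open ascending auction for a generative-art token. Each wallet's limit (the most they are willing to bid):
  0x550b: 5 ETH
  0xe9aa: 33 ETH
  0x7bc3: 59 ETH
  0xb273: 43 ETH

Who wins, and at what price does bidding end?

Rule: the price rises until one bidder remains; the winner pays the price at which the last rival dropped out.
Sorting limits: 59 (0x7bc3) > 43 (0xb273) > 33 (0xe9aa) > 5 (0x550b)
0xb273 is the last rival to drop out, at 43 ETH; 0x7bc3 remains and wins at that price.

0x7bc3 wins at 43 ETH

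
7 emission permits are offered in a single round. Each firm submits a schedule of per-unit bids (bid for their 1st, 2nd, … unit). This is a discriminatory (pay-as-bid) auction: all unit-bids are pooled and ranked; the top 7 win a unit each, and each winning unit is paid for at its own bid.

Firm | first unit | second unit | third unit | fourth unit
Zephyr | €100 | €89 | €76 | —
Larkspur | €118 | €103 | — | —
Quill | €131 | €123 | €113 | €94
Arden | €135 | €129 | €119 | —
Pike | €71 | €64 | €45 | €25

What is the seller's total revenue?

Merging the schedules and taking the best 7: 135 (Arden-1), 131 (Quill-1), 129 (Arden-2), 123 (Quill-2), 119 (Arden-3), 118 (Larkspur-1), 113 (Quill-3)
Next rejected bid: €103 (not a price — pay-as-bid).
Each winning unit pays its own bid.
Revenue = 135 + 131 + 129 + 123 + 119 + 118 + 113 = €868.

Total revenue: €868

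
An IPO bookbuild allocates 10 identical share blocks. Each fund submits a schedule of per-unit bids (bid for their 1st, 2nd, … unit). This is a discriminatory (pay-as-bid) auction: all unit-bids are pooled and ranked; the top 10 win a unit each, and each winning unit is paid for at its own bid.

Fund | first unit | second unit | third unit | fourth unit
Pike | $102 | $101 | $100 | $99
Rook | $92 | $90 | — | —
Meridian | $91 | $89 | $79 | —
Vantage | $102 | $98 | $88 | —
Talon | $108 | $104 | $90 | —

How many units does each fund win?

All unit-bids, highest first — top 10: 108 (Talon-1), 104 (Talon-2), 102 (Pike-1), 102 (Vantage-1), 101 (Pike-2), 100 (Pike-3), 99 (Pike-4), 98 (Vantage-2), 92 (Rook-1), 91 (Meridian-1)
Next rejected bid: $90 (not a price — pay-as-bid).
Allocation: Meridian 1, Pike 4, Rook 1, Talon 2, Vantage 2.

Meridian 1, Pike 4, Rook 1, Talon 2, Vantage 2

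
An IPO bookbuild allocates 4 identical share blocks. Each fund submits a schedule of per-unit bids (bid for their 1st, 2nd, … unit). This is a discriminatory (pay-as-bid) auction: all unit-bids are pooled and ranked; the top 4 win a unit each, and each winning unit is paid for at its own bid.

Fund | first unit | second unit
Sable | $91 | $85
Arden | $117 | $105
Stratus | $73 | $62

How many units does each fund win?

Arden 2, Sable 2

Pooled unit-bids ranked (top 4): 117 (Arden-1), 105 (Arden-2), 91 (Sable-1), 85 (Sable-2)
Next rejected bid: $73 (not a price — pay-as-bid).
Allocation: Arden 2, Sable 2.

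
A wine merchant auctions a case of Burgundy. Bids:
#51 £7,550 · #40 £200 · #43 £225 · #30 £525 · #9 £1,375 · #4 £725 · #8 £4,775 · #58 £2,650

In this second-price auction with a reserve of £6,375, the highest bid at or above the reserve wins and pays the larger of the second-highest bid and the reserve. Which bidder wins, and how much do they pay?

#51 pays £6,375

Sorting bids: 7,550 (#51) > 4,775 (#8) > 2,650 (#58) > 1,375 (#9) > 725 (#4) > 525 (#30) > …
#51 has the top bid at or above the reserve (£7,550).
Second-highest bid £4,775 is below the reserve £6,375, so the reserve binds → payment £6,375.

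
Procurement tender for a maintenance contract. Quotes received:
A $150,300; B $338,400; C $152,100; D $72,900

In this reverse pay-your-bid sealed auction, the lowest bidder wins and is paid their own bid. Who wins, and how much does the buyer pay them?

Bids in order: 72,900 (D) < 150,300 (A) < 152,100 (C) < 338,400 (B)
D has the lowest bid and is paid exactly that: $72,900.

D is paid $72,900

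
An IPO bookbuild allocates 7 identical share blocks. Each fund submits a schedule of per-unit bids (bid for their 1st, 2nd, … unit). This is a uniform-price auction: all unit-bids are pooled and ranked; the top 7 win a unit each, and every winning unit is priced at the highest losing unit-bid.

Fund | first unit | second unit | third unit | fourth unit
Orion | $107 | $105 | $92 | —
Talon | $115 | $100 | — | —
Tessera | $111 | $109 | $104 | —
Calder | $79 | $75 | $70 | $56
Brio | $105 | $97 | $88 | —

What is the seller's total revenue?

Total revenue: $700

Pooled unit-bids ranked (top 7): 115 (Talon-1), 111 (Tessera-1), 109 (Tessera-2), 107 (Orion-1), 105 (Orion-2), 105 (Brio-1), 104 (Tessera-3)
Highest rejected unit-bid = $100.
Allocation: Brio 1, Orion 2, Talon 1, Tessera 3. Every unit priced at $100.
Revenue = 7 × 100 = $700.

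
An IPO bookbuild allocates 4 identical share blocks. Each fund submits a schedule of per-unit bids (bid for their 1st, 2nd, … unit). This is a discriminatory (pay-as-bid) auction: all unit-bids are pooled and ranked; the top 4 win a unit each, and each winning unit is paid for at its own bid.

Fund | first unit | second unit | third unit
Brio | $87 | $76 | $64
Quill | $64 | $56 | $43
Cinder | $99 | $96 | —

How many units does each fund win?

Merging the schedules and taking the best 4: 99 (Cinder-1), 96 (Cinder-2), 87 (Brio-1), 76 (Brio-2)
Next rejected bid: $64 (not a price — pay-as-bid).
Allocation: Brio 2, Cinder 2.

Brio 2, Cinder 2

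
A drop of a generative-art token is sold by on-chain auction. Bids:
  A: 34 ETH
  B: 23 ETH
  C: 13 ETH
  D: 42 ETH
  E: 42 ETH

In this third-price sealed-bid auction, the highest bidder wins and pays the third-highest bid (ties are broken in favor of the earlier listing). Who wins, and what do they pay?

D pays 34 ETH

Third-price sealed-bid auction: the highest bidder wins and pays the third-highest bid.
Bids in order: 42 (D) > 42 (E) > 34 (A) > 23 (B) > 13 (C)
D and E tie at 42 ETH; tie-break gives it to D.
D wins; payment is bid #3 in the ranking = 34 ETH.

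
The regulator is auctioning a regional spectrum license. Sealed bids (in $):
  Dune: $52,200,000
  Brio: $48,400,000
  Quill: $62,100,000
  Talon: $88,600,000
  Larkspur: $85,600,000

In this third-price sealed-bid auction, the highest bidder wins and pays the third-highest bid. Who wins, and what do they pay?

Talon pays $62,100,000

Bids in order: 88,600,000 (Talon) > 85,600,000 (Larkspur) > 62,100,000 (Quill) > 52,200,000 (Dune) > 48,400,000 (Brio)
Talon is highest; pays the third-highest bid, $62,100,000.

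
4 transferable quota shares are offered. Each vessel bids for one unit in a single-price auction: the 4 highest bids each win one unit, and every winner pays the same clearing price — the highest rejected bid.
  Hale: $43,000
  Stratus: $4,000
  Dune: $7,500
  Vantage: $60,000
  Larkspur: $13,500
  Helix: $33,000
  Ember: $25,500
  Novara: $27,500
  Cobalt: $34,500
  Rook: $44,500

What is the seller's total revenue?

Total revenue: $132,000

Sorting: 60,000 (Vantage), 44,500 (Rook), 43,000 (Hale), 34,500 (Cobalt), 33,000 (Helix), 27,500 (Novara), …
Top 4: Vantage, Rook, Hale, Cobalt.
First losing bid is Helix's $33,000, which sets the uniform price.
Total revenue = 4 × $33,000 = $132,000.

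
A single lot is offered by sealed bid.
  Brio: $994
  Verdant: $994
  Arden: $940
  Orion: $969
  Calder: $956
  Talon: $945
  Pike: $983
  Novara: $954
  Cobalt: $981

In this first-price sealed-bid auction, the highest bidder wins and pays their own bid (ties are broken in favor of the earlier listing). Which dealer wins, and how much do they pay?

Rule: the highest bidder wins and pays their own bid.
Bids ranked: 994 (Brio) > 994 (Verdant) > 983 (Pike) > 981 (Cobalt) > 969 (Orion) > 956 (Calder) > …
Tie at $994 → Brio wins by tie-break.
Brio is highest → pays own bid, $994.

Brio pays $994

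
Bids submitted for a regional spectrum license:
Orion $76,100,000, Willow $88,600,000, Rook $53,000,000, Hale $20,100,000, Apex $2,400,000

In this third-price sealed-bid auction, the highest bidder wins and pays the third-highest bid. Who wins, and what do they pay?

Willow pays $53,000,000

Third-price sealed-bid auction: the highest bidder wins and pays the third-highest bid.
Sorting bids: 88,600,000 (Willow) > 76,100,000 (Orion) > 53,000,000 (Rook) > 20,100,000 (Hale) > 2,400,000 (Apex)
Willow is highest; pays the third-highest bid, $53,000,000.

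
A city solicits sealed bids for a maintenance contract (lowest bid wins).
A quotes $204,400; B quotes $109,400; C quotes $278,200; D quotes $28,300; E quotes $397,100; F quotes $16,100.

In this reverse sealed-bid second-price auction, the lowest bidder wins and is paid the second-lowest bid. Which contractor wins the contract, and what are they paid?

F is paid $28,300

Rule: the lowest bidder wins and is paid the second-lowest bid.
Sorting bids: 16,100 (F) < 28,300 (D) < 109,400 (B) < 204,400 (A) < 278,200 (C) < 397,100 (E)
F wins with the lowest bid; price is set by the runner-up at $28,300.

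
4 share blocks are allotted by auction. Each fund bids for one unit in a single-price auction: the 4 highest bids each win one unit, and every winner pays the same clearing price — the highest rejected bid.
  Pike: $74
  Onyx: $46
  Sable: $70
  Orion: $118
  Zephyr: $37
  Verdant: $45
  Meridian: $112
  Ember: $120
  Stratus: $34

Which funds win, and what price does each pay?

Bids ranked high→low: 120 (Ember), 118 (Orion), 112 (Meridian), 74 (Pike), 70 (Sable), 46 (Onyx), …
The 4 highest are Ember, Orion, Meridian, Pike.
First losing bid is Sable's $70, which sets the uniform price.

Ember, Orion, Meridian, Pike; each pays $70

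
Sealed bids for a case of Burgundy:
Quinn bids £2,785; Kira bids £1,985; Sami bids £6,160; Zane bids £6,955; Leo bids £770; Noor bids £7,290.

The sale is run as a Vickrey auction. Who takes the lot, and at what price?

Noor pays £6,955

Bids in order: 7,290 (Noor) > 6,955 (Zane) > 6,160 (Sami) > 2,785 (Quinn) > 1,985 (Kira) > 770 (Leo)
Noor wins with the highest bid; price is set by the runner-up at £6,955.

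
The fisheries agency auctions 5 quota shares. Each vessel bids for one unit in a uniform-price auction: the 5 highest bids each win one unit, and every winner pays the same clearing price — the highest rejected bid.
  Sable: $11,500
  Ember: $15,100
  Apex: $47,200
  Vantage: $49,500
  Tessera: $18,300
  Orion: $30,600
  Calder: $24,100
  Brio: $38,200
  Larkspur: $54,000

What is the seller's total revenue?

Ordering the bids: 54,000 (Larkspur), 49,500 (Vantage), 47,200 (Apex), 38,200 (Brio), 30,600 (Orion), 24,100 (Calder), 18,300 (Tessera), …
Winners (5 units): Larkspur, Vantage, Apex, Brio, Orion.
Highest unsuccessful bid: $24,100 → clearing price.
Total revenue = 5 × $24,100 = $120,500.

Total revenue: $120,500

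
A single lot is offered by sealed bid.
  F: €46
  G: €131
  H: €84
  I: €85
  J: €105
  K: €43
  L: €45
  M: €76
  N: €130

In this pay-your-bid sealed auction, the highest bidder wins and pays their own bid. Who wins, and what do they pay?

G pays €131

Pay-your-bid sealed auction: the highest bidder wins and pays their own bid.
Bids in order: 131 (G) > 130 (N) > 105 (J) > 85 (I) > 84 (H) > 76 (M) > …
First-price: G pays what they bid, €131.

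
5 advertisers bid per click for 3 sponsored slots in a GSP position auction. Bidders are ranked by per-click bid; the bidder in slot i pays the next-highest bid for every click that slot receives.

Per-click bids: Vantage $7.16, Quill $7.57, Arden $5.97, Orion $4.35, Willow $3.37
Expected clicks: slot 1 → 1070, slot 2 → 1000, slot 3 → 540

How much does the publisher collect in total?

Per-click bids in order: $7.57 (Quill) > $7.16 (Vantage) > $5.97 (Arden) > $4.35 (Orion) > …
Slot 1: Quill pays $7.16 × 1070 = $7661.20
Slot 2: Vantage pays $5.97 × 1000 = $5970.00
Slot 3: Arden pays $4.35 × 540 = $2349.00
Total = $15980.20

Total revenue: $15980.20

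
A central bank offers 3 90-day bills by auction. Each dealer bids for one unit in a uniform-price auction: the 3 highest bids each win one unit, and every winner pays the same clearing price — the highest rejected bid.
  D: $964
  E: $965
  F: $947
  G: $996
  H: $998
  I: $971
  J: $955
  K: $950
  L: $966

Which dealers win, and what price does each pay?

H, G, I; each pays $966

Ordering the bids: 998 (H), 996 (G), 971 (I), 966 (L), 965 (E), …
Winners (3 units): H, G, I.
Highest unsuccessful bid: $966 → clearing price.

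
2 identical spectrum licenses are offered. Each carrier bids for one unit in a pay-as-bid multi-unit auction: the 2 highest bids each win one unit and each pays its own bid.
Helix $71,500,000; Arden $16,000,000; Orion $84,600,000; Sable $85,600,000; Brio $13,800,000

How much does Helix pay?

Bids ranked high→low: 85,600,000 (Sable), 84,600,000 (Orion), 71,500,000 (Helix), 16,000,000 (Arden), …
The 2 highest are Sable, Orion.
Helix does not win → $0.

Helix pays $0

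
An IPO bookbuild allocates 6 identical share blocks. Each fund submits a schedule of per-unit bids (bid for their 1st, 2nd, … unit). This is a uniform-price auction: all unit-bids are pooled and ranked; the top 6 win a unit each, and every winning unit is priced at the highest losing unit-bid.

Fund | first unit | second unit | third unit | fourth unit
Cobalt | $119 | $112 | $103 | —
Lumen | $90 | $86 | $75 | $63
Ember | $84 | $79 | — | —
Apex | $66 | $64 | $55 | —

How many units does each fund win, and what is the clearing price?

Merging the schedules and taking the best 6: 119 (Cobalt-1), 112 (Cobalt-2), 103 (Cobalt-3), 90 (Lumen-1), 86 (Lumen-2), 84 (Ember-1)
The (k+1)-th unit-bid is $79.
Allocation: Cobalt 3, Ember 1, Lumen 2.

Cobalt 3, Ember 1, Lumen 2; clearing price $79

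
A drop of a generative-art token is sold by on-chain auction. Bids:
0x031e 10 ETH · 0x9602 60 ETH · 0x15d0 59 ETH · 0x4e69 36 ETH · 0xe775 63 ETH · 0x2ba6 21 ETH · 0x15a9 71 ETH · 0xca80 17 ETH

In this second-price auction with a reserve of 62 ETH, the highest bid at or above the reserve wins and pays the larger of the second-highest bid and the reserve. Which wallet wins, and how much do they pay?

Second-price auction with a reserve of 62 ETH: the highest bid at or above the reserve wins and pays the larger of the second-highest bid and the reserve.
Bids in order: 71 (0x15a9) > 63 (0xe775) > 60 (0x9602) > 59 (0x15d0) > 36 (0x4e69) > 21 (0x2ba6) > …
Highest eligible bid: 0x15a9 at 71 ETH.
Second-highest bid 63 ETH exceeds the reserve 62 ETH → payment 63 ETH.

0x15a9 pays 63 ETH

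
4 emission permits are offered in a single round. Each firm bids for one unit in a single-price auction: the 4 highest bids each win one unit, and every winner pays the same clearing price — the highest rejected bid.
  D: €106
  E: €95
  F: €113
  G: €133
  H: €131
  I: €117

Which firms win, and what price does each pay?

G, H, I, F; each pays €106

Sorting: 133 (G), 131 (H), 117 (I), 113 (F), 106 (D), 95 (E)
Top 4: G, H, I, F.
First losing bid is D's €106, which sets the uniform price.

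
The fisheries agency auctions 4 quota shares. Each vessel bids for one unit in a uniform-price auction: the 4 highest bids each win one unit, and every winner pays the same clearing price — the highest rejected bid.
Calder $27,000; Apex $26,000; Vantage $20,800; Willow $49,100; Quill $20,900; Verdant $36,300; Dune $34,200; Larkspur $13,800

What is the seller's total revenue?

Total revenue: $104,000

Sorting: 49,100 (Willow), 36,300 (Verdant), 34,200 (Dune), 27,000 (Calder), 26,000 (Apex), 20,900 (Quill), …
The 4 highest are Willow, Verdant, Dune, Calder.
Clearing price = highest rejected bid = $26,000.
Total revenue = 4 × $26,000 = $104,000.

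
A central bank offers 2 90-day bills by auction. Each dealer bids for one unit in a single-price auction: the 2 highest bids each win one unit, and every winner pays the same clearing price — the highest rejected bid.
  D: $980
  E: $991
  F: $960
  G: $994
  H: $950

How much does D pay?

D pays $0

Sorting: 994 (G), 991 (E), 980 (D), 960 (F), …
The 2 highest are G, E.
Highest unsuccessful bid: $980 → clearing price.
D does not win → pays $0.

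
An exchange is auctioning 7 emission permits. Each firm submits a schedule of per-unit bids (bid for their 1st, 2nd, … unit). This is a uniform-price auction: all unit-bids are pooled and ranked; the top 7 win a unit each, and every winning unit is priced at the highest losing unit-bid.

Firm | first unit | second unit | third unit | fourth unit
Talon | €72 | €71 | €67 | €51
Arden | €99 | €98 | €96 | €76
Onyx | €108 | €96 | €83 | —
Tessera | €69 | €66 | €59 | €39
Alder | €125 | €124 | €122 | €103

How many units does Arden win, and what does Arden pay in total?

Arden: 2 units, pays €192

Pooled unit-bids ranked (top 7): 125 (Alder-1), 124 (Alder-2), 122 (Alder-3), 108 (Onyx-1), 103 (Alder-4), 99 (Arden-1), 98 (Arden-2)
First bid not allocated: €96.
Arden wins 2 unit(s) at €96 each.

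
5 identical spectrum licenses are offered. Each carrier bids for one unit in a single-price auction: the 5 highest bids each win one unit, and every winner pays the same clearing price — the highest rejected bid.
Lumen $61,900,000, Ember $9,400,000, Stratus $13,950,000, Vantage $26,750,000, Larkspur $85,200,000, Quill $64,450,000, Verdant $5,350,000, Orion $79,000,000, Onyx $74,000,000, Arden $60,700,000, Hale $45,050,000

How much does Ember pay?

Ember pays $0

Ordering the bids: 85,200,000 (Larkspur), 79,000,000 (Orion), 74,000,000 (Onyx), 64,450,000 (Quill), 61,900,000 (Lumen), 60,700,000 (Arden), 45,050,000 (Hale), …
The 5 highest are Larkspur, Orion, Onyx, Quill, Lumen.
First losing bid is Arden's $60,700,000, which sets the uniform price.
Ember does not win → pays $0.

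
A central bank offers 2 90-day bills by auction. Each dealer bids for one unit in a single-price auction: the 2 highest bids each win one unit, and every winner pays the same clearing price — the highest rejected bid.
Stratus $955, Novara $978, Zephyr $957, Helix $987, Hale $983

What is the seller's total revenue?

Total revenue: $1,956

Sorting: 987 (Helix), 983 (Hale), 978 (Novara), 957 (Zephyr), …
The 2 highest are Helix, Hale.
Highest unsuccessful bid: $978 → clearing price.
Total revenue = 2 × $978 = $1,956.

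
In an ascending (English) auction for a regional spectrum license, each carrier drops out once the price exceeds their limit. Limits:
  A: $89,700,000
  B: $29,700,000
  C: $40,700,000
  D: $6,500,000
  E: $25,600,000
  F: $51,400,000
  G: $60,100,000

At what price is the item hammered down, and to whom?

A wins at $60,100,000

Rule: the price rises until one bidder remains; the winner pays the price at which the last rival dropped out.
Limits ranked: 89,700,000 (A) > 60,100,000 (G) > 51,400,000 (F) > 40,700,000 (C) > 29,700,000 (B) > 25,600,000 (E) > …
G is the last rival to drop out, at $60,100,000; A remains and wins at that price.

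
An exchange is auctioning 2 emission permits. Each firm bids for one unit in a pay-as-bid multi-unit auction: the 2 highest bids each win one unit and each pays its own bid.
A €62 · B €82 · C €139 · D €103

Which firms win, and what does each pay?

Sorting: 139 (C), 103 (D), 82 (B), 62 (A)
Winners (2 units): C, D.
Each winner pays its own bid: C €139, D €103.

C €139, D €103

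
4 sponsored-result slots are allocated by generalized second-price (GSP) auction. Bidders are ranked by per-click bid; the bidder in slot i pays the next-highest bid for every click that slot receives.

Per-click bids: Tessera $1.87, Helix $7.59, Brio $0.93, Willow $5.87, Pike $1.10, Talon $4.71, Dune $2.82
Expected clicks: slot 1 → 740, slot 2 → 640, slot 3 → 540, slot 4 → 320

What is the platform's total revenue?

Per-click bids in order: $7.59 (Helix) > $5.87 (Willow) > $4.71 (Talon) > $2.82 (Dune) > $1.87 (Tessera) > …
Slot 1: Helix pays $5.87 × 740 = $4343.80
Slot 2: Willow pays $4.71 × 640 = $3014.40
Slot 3: Talon pays $2.82 × 540 = $1522.80
Slot 4: Dune pays $1.87 × 320 = $598.40
Total = $9479.40

Total revenue: $9479.40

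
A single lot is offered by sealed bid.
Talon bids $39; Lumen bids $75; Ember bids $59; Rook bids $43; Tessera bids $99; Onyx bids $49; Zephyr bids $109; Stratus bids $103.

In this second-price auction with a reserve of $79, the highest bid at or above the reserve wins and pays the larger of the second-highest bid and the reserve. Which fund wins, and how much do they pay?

Zephyr pays $103

Bids ranked: 109 (Zephyr) > 103 (Stratus) > 99 (Tessera) > 75 (Lumen) > 59 (Ember) > 49 (Onyx) > …
Zephyr has the top bid at or above the reserve ($109).
Second-highest bid $103 exceeds the reserve $79 → payment $103.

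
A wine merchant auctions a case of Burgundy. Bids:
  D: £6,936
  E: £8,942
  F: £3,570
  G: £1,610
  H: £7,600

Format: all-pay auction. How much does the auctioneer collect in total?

Rule: the highest bidder wins the item, but every bidder pays their own bid.
Bids ranked: 8,942 (E) > 7,600 (H) > 6,936 (D) > 3,570 (F) > 1,610 (G)
Every bidder forfeits their bid regardless of winning.
Revenue = 6,936 + 8,942 + 3,570 + 1,610 + 7,600 = £28,658.

Total revenue: £28,658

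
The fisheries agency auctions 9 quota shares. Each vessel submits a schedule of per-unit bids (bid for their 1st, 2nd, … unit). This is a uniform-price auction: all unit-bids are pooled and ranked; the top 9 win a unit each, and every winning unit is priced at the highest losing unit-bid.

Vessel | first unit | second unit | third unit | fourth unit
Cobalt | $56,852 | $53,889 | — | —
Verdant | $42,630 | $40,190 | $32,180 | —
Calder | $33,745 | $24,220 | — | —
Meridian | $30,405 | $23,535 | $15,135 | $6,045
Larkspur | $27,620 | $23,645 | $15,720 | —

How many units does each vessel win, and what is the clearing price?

Merging the schedules and taking the best 9: 56,852 (Cobalt-1), 53,889 (Cobalt-2), 42,630 (Verdant-1), 40,190 (Verdant-2), 33,745 (Calder-1), 32,180 (Verdant-3), 30,405 (Meridian-1), 27,620 (Larkspur-1), 24,220 (Calder-2)
The (k+1)-th unit-bid is $23,645.
Allocation: Calder 2, Cobalt 2, Larkspur 1, Meridian 1, Verdant 3.

Calder 2, Cobalt 2, Larkspur 1, Meridian 1, Verdant 3; clearing price $23,645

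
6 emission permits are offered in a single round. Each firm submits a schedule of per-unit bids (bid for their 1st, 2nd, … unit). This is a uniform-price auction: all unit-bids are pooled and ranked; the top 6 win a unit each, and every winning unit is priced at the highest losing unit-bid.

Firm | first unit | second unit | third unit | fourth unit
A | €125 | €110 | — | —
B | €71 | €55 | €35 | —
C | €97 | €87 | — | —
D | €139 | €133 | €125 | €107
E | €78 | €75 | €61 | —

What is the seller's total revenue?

Total revenue: €582

Pooled unit-bids ranked (top 6): 139 (D-1), 133 (D-2), 125 (A-1), 125 (D-3), 110 (A-2), 107 (D-4)
Highest rejected unit-bid = €97.
Allocation: A 2, D 4. Every unit priced at €97.
Revenue = 6 × 97 = €582.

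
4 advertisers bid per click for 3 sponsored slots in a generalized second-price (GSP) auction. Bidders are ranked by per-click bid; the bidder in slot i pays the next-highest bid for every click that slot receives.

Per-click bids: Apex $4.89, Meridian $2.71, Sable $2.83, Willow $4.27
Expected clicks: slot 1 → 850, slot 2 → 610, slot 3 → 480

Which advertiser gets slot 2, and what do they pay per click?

Per-click bids in order: $4.89 (Apex) > $4.27 (Willow) > $2.83 (Sable) > $2.71 (Meridian)
Slot 2 goes to the second-ranked bidder, Willow, who pays the next bid down: $2.83/click.

Willow; $2.83 per click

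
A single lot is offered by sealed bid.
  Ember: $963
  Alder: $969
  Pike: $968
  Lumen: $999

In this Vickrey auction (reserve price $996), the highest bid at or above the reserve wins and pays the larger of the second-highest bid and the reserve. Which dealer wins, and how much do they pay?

Vickrey auction (reserve price $996): the highest bid at or above the reserve wins and pays the larger of the second-highest bid and the reserve.
Bids in order: 999 (Lumen) > 969 (Alder) > 968 (Pike) > 963 (Ember)
Lumen has the top bid at or above the reserve ($999).
Second-highest bid $969 is below the reserve $996, so the reserve binds → payment $996.

Lumen pays $996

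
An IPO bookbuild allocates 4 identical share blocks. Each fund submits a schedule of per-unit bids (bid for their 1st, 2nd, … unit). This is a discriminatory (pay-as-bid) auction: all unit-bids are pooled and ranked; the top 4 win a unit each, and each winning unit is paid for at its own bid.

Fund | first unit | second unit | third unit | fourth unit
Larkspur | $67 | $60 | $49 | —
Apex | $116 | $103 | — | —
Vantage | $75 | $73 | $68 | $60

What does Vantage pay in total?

All unit-bids, highest first — top 4: 116 (Apex-1), 103 (Apex-2), 75 (Vantage-1), 73 (Vantage-2)
Next rejected bid: $68 (not a price — pay-as-bid).
Vantage's winning unit-bids: 75 + 73 = $148.

Vantage pays $148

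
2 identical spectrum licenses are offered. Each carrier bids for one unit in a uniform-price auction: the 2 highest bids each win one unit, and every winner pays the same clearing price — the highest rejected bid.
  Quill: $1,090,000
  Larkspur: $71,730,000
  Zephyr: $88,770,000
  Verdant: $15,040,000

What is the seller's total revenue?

Total revenue: $30,080,000

Ordering the bids: 88,770,000 (Zephyr), 71,730,000 (Larkspur), 15,040,000 (Verdant), 1,090,000 (Quill)
The 2 highest are Zephyr, Larkspur.
First losing bid is Verdant's $15,040,000, which sets the uniform price.
Total revenue = 2 × $15,040,000 = $30,080,000.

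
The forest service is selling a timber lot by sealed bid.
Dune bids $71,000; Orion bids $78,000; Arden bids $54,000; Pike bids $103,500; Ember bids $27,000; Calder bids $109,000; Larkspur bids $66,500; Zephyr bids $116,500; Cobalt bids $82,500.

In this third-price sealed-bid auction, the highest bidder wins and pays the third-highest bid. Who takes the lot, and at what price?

Sorting bids: 116,500 (Zephyr) > 109,000 (Calder) > 103,500 (Pike) > 82,500 (Cobalt) > 78,000 (Orion) > 71,000 (Dune) > …
Zephyr is highest; pays the third-highest bid, $103,500.

Zephyr pays $103,500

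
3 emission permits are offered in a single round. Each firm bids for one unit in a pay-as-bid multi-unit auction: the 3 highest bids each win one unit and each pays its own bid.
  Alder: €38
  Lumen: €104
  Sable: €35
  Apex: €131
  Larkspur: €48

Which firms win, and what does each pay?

Ordering the bids: 131 (Apex), 104 (Lumen), 48 (Larkspur), 38 (Alder), 35 (Sable)
Top 3: Apex, Lumen, Larkspur.
Each winner pays its own bid: Apex €131, Lumen €104, Larkspur €48.

Apex €131, Lumen €104, Larkspur €48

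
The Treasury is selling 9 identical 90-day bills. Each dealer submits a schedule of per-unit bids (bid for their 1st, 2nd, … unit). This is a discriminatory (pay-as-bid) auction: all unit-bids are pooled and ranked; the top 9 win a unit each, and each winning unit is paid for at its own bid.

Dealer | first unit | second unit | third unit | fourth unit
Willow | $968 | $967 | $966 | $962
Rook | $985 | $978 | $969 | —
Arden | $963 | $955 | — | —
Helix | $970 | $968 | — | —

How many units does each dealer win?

Pooled unit-bids ranked (top 9): 985 (Rook-1), 978 (Rook-2), 970 (Helix-1), 969 (Rook-3), 968 (Willow-1), 968 (Helix-2), 967 (Willow-2), 966 (Willow-3), 963 (Arden-1)
Next rejected bid: $962 (not a price — pay-as-bid).
Allocation: Arden 1, Helix 2, Rook 3, Willow 3.

Arden 1, Helix 2, Rook 3, Willow 3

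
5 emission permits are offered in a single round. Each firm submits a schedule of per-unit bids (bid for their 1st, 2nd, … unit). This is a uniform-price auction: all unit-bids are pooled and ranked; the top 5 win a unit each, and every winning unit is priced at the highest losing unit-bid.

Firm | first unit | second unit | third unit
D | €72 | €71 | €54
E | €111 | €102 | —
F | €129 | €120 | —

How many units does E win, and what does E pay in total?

E: 2 units, pays €142

Merging the schedules and taking the best 5: 129 (F-1), 120 (F-2), 111 (E-1), 102 (E-2), 72 (D-1)
Highest rejected unit-bid = €71.
E wins 2 unit(s) at €71 each.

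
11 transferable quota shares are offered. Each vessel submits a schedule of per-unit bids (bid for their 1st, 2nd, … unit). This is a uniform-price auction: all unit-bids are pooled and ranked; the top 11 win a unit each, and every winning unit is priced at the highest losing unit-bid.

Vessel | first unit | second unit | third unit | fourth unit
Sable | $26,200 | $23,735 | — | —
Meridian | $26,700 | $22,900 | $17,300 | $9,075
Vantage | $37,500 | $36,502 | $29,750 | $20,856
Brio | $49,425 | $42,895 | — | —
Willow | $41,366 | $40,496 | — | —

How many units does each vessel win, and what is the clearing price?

Merging the schedules and taking the best 11: 49,425 (Brio-1), 42,895 (Brio-2), 41,366 (Willow-1), 40,496 (Willow-2), 37,500 (Vantage-1), 36,502 (Vantage-2), 29,750 (Vantage-3), 26,700 (Meridian-1), 26,200 (Sable-1), 23,735 (Sable-2), 22,900 (Meridian-2)
The (k+1)-th unit-bid is $20,856.
Allocation: Brio 2, Meridian 2, Sable 2, Vantage 3, Willow 2.

Brio 2, Meridian 2, Sable 2, Vantage 3, Willow 2; clearing price $20,856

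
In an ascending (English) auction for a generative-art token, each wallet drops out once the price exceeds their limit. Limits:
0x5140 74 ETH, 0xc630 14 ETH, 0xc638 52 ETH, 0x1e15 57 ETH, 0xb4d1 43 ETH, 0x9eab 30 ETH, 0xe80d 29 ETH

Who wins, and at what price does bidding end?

0x5140 wins at 57 ETH

Limits in order: 74 (0x5140) > 57 (0x1e15) > 52 (0xc638) > 43 (0xb4d1) > 30 (0x9eab) > 29 (0xe80d) > …
Once the price passes 57 ETH, only 0x5140 is left; the hammer falls at 0x1e15's limit of 57 ETH.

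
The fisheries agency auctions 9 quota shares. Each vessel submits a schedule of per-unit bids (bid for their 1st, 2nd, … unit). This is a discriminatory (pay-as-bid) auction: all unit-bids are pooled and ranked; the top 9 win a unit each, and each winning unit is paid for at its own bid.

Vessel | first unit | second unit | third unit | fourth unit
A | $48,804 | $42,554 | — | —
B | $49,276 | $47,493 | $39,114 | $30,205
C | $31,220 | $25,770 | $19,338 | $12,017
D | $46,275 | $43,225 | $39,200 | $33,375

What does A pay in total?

A pays $91,358

Merging the schedules and taking the best 9: 49,276 (B-1), 48,804 (A-1), 47,493 (B-2), 46,275 (D-1), 43,225 (D-2), 42,554 (A-2), 39,200 (D-3), 39,114 (B-3), 33,375 (D-4)
Next rejected bid: $31,220 (not a price — pay-as-bid).
A's winning unit-bids: 48,804 + 42,554 = $91,358.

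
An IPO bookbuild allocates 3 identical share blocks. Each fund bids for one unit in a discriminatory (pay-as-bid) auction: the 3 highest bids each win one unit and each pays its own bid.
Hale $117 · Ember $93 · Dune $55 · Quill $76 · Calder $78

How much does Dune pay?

Dune pays $0

Sorting: 117 (Hale), 93 (Ember), 78 (Calder), 76 (Quill), 55 (Dune)
The 3 highest are Hale, Ember, Calder.
Dune does not win → $0.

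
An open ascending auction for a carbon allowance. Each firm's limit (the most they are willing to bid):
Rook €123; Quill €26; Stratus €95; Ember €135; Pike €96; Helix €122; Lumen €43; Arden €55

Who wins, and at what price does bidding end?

Ember wins at €123

Limits in order: 135 (Ember) > 123 (Rook) > 122 (Helix) > 96 (Pike) > 95 (Stratus) > 55 (Arden) > …
Once the price passes €123, only Ember is left; the hammer falls at Rook's limit of €123.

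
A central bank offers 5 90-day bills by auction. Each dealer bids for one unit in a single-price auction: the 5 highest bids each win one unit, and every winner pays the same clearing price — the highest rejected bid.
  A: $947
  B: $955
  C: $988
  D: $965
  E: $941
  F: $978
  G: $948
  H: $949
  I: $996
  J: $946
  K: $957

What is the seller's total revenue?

Sorting: 996 (I), 988 (C), 978 (F), 965 (D), 957 (K), 955 (B), 949 (H), …
Winners (5 units): I, C, F, D, K.
First losing bid is B's $955, which sets the uniform price.
Total revenue = 5 × $955 = $4,775.

Total revenue: $4,775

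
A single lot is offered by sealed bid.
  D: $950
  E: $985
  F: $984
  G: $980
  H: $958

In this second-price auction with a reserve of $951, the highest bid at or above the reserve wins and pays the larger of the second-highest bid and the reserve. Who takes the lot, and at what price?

Rule: the highest bid at or above the reserve wins and pays the larger of the second-highest bid and the reserve.
Sorting bids: 985 (E) > 984 (F) > 980 (G) > 958 (H) > 950 (D)
E has the top bid at or above the reserve ($985).
max(second-highest $984, reserve $951) = $984; the reserve does not bind.

E pays $984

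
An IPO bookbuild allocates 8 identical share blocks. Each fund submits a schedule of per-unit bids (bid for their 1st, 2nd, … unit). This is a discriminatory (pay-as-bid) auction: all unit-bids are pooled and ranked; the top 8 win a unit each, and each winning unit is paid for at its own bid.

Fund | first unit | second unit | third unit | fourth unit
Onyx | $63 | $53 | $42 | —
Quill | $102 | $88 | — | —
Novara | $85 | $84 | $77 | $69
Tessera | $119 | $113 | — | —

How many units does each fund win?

Pooled unit-bids ranked (top 8): 119 (Tessera-1), 113 (Tessera-2), 102 (Quill-1), 88 (Quill-2), 85 (Novara-1), 84 (Novara-2), 77 (Novara-3), 69 (Novara-4)
Next rejected bid: $63 (not a price — pay-as-bid).
Allocation: Novara 4, Quill 2, Tessera 2.

Novara 4, Quill 2, Tessera 2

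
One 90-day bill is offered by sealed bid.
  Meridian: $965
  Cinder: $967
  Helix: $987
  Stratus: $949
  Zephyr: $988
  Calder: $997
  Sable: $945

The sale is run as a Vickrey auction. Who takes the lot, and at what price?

Calder pays $988

Bids in order: 997 (Calder) > 988 (Zephyr) > 987 (Helix) > 967 (Cinder) > 965 (Meridian) > 949 (Stratus) > …
Calder is highest; pays the second-highest bid, $988.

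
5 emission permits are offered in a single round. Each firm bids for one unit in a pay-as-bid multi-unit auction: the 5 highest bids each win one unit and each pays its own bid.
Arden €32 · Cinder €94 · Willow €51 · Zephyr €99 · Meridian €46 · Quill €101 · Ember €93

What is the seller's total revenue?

Total revenue: €438

Bids ranked high→low: 101 (Quill), 99 (Zephyr), 94 (Cinder), 93 (Ember), 51 (Willow), 46 (Meridian), 32 (Arden)
Top 5: Quill, Zephyr, Cinder, Ember, Willow.
Total revenue = 101 + 99 + 94 + 93 + 51 = €438.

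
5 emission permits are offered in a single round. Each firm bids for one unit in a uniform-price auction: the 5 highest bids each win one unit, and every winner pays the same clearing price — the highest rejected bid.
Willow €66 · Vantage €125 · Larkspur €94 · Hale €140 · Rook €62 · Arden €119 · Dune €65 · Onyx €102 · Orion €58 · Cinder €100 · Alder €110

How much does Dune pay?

Ordering the bids: 140 (Hale), 125 (Vantage), 119 (Arden), 110 (Alder), 102 (Onyx), 100 (Cinder), 94 (Larkspur), …
The 5 highest are Hale, Vantage, Arden, Alder, Onyx.
First losing bid is Cinder's €100, which sets the uniform price.
Dune does not win → pays €0.

Dune pays €0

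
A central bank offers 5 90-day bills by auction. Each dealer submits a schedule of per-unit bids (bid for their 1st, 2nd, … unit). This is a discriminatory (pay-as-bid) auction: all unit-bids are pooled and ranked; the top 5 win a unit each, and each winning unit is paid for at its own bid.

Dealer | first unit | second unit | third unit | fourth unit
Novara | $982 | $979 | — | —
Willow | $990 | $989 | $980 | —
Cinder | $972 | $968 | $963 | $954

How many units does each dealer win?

All unit-bids, highest first — top 5: 990 (Willow-1), 989 (Willow-2), 982 (Novara-1), 980 (Willow-3), 979 (Novara-2)
Next rejected bid: $972 (not a price — pay-as-bid).
Allocation: Novara 2, Willow 3.

Novara 2, Willow 3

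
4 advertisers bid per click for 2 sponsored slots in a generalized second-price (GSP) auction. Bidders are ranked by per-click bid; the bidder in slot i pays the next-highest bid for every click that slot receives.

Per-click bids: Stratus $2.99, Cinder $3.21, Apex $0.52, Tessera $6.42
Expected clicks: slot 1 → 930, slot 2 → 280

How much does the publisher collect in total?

Total revenue: $3822.50

Per-click bids in order: $6.42 (Tessera) > $3.21 (Cinder) > $2.99 (Stratus) > …
Slot 1: Tessera pays $3.21 × 930 = $2985.30
Slot 2: Cinder pays $2.99 × 280 = $837.20
Total = $3822.50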